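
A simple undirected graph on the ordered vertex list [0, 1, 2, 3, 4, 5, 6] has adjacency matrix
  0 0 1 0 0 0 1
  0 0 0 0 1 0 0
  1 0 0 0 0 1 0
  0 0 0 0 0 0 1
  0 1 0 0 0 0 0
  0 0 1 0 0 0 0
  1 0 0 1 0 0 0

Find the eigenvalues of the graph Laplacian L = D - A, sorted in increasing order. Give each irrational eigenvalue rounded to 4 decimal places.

Reading degrees in the order [0, 1, 2, 3, 4, 5, 6] gives [2, 1, 2, 1, 1, 1, 2]; set D = diag(2, 1, 2, 1, 1, 1, 2) and form L = D - A. Diagonalising L (or applying a numerical eigensolver to the 7x7 matrix) gives the spectrum above. The 2 zero eigenvalues correspond to the 2 connected components. The largest eigenvalue, 3.6180, is at most the vertex count 7. The eigenvalues sum to 10, which equals trace(L) = 2|E|.

[0, 0, 0.3820, 1.3820, 2, 2.6180, 3.6180]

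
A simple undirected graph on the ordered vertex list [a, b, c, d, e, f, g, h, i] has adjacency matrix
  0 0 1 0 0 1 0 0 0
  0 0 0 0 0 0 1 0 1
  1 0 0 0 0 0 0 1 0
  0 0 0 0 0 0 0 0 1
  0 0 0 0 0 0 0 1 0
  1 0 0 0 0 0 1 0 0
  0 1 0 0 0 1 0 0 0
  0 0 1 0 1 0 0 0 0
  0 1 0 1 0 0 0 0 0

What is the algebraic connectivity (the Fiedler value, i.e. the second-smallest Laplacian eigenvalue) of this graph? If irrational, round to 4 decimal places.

With the vertex order [a, b, c, d, e, f, g, h, i], the degrees are [2, 2, 2, 1, 1, 2, 2, 2, 2], giving D = diag(2, 2, 2, 1, 1, 2, 2, 2, 2) and L = D - A. Computing the eigenvalues of L and sorting gives [0, 0.1206, 0.4679, 1, 1.6527, 2.3473, 3, 3.5321, 3.8794]. The Fiedler value lambda_2 = 0.1206 is strictly positive, so the graph is connected. The largest eigenvalue, 3.8794, is at most the vertex count 9. There is one zero in the spectrum, matching the 1 component.

0.1206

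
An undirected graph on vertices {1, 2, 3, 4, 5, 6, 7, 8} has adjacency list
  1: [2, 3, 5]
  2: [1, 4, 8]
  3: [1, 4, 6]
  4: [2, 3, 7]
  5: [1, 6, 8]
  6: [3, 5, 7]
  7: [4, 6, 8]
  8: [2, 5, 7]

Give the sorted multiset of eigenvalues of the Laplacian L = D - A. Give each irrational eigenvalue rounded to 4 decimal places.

[0, 2, 2, 2, 4, 4, 4, 6]

Each diagonal entry of L is the vertex degree and each off-diagonal entry is -1 where an edge is present, 0 otherwise; in the order [1, 2, 3, 4, 5, 6, 7, 8] the diagonal is [3, 3, 3, 3, 3, 3, 3, 3]. L is symmetric positive semidefinite, so every eigenvalue is real and nonnegative. There is one zero in the spectrum, matching the 1 component.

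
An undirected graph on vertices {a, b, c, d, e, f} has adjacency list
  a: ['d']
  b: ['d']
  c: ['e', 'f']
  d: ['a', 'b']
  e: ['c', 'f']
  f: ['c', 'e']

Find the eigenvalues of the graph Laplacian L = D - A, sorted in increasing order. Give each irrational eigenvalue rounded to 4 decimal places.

[0, 0, 1, 3, 3, 3]

With the vertex order [a, b, c, d, e, f], the degrees are [1, 1, 2, 2, 2, 2], giving D = diag(1, 1, 2, 2, 2, 2) and L = D - A. Diagonalising L (or applying a numerical eigensolver to the 6x6 matrix) gives the spectrum above. The 2 zero eigenvalues correspond to the 2 connected components. The eigenvalues sum to 10, which equals trace(L) = 2|E|.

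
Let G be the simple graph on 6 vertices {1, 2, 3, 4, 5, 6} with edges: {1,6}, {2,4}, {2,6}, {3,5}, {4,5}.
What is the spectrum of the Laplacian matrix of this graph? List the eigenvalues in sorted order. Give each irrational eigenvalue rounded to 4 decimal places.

[0, 0.2679, 1, 2, 3, 3.7321]

Reading degrees in the order [1, 2, 3, 4, 5, 6] gives [1, 2, 1, 2, 2, 2]; set D = diag(1, 2, 1, 2, 2, 2) and form L = D - A. L is symmetric positive semidefinite, so every eigenvalue is real and nonnegative. The single zero eigenvalue shows the graph is connected. By the matrix-tree theorem the graph has (1/6) * product of the nonzero eigenvalues = 1 spanning tree.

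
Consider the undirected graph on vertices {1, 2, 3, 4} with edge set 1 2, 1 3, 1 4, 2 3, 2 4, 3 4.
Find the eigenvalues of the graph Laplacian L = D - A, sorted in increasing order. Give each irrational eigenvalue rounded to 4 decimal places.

[0, 4, 4, 4]

Each diagonal entry of L is the vertex degree and each off-diagonal entry is -1 where an edge is present, 0 otherwise; in the order [1, 2, 3, 4] the diagonal is [3, 3, 3, 3]. The multiplicity of 0 as a Laplacian eigenvalue equals the number of connected components. The largest eigenvalue, 4, is at most the vertex count 4.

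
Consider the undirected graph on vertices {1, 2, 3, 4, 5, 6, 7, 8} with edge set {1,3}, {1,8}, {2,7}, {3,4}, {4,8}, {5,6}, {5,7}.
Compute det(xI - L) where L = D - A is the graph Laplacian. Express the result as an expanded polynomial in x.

Each diagonal entry of L is the vertex degree and each off-diagonal entry is -1 where an edge is present, 0 otherwise; in the order [1, 2, 3, 4, 5, 6, 7, 8] the diagonal is [2, 1, 2, 2, 2, 1, 2, 2]. L has integer entries, so p(x) = det(xI - L) has integer coefficients. Expanding the determinant yields x^8 - 14x^7 + 78x^6 - 220x^5 + 328x^4 - 240x^3 + 64x^2. The coefficient of x^7 equals -trace(L) = -14, matching the sum of degrees. The largest eigenvalue, 4, is at most the vertex count 8.

x^8 - 14x^7 + 78x^6 - 220x^5 + 328x^4 - 240x^3 + 64x^2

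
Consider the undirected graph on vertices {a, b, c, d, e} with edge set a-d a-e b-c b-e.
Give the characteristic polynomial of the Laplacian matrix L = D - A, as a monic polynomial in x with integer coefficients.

x^5 - 8x^4 + 21x^3 - 20x^2 + 5x

Reading degrees in the order [a, b, c, d, e] gives [2, 2, 1, 1, 2]; set D = diag(2, 2, 1, 1, 2) and form L = D - A. Computing det(xI - L) by cofactor expansion (or equivalently via sum-over-permutations) gives x^5 - 8x^4 + 21x^3 - 20x^2 + 5x. The coefficient of x^4 equals -trace(L) = -8, matching the sum of degrees. There is one zero in the spectrum, matching the 1 component. The eigenvalues sum to 8, which equals trace(L) = 2|E|.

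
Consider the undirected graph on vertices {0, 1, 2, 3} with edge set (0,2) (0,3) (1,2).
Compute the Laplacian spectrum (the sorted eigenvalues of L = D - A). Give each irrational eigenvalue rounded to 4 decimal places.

Each diagonal entry of L is the vertex degree and each off-diagonal entry is -1 where an edge is present, 0 otherwise; in the order [0, 1, 2, 3] the diagonal is [2, 1, 2, 1]. Since every row of L sums to 0, the all-ones vector is in the kernel and 0 is an eigenvalue. The single zero eigenvalue shows the graph is connected. The eigenvalues sum to 6, which equals trace(L) = 2|E|.

[0, 0.5858, 2, 3.4142]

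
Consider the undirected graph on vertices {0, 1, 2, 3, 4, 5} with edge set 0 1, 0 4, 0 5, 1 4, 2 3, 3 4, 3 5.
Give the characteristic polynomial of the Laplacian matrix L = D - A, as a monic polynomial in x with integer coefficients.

With the vertex order [0, 1, 2, 3, 4, 5], the degrees are [3, 2, 1, 3, 3, 2], giving D = diag(3, 2, 1, 3, 3, 2) and L = D - A. Computing det(xI - L) by cofactor expansion (or equivalently via sum-over-permutations) gives x^6 - 14x^5 + 73x^4 - 174x^3 + 184x^2 - 66x. Since p(0) = det(-L) = 0, x divides p(x).

x^6 - 14x^5 + 73x^4 - 174x^3 + 184x^2 - 66x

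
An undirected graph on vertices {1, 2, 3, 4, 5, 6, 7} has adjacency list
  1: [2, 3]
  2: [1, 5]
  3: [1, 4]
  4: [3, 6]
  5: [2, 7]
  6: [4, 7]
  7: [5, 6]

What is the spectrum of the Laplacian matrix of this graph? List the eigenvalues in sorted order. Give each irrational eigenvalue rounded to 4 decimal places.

Reading degrees in the order [1, 2, 3, 4, 5, 6, 7] gives [2, 2, 2, 2, 2, 2, 2]; set D = diag(2, 2, 2, 2, 2, 2, 2) and form L = D - A. Diagonalising L (or applying a numerical eigensolver to the 7x7 matrix) gives the spectrum above. By the matrix-tree theorem the graph has (1/7) * product of the nonzero eigenvalues = 7 spanning trees.

[0, 0.7530, 0.7530, 2.4450, 2.4450, 3.8019, 3.8019]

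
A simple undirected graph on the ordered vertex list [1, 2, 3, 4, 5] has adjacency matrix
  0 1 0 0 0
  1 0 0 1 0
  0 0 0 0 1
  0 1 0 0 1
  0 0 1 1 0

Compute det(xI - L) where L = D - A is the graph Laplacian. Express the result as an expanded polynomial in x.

x^5 - 8x^4 + 21x^3 - 20x^2 + 5x

With the vertex order [1, 2, 3, 4, 5], the degrees are [1, 2, 1, 2, 2], giving D = diag(1, 2, 1, 2, 2) and L = D - A. L has integer entries, so p(x) = det(xI - L) has integer coefficients. Expanding the determinant yields x^5 - 8x^4 + 21x^3 - 20x^2 + 5x. Since p(0) = det(-L) = 0, x divides p(x). There is one zero in the spectrum, matching the 1 component. The eigenvalues sum to 8, which equals trace(L) = 2|E|.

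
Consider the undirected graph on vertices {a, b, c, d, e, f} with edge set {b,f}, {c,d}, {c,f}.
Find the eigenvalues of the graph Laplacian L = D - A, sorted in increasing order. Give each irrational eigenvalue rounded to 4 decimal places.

With the vertex order [a, b, c, d, e, f], the degrees are [0, 1, 2, 1, 0, 2], giving D = diag(0, 1, 2, 1, 0, 2) and L = D - A. Diagonalising L (or applying a numerical eigensolver to the 6x6 matrix) gives the spectrum above. The 3 zero eigenvalues correspond to the 3 connected components. The largest eigenvalue, 3.4142, is at most the vertex count 6.

[0, 0, 0, 0.5858, 2, 3.4142]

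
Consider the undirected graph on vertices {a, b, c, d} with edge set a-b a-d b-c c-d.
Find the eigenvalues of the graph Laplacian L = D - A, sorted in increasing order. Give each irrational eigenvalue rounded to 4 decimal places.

[0, 2, 2, 4]

Each diagonal entry of L is the vertex degree and each off-diagonal entry is -1 where an edge is present, 0 otherwise; in the order [a, b, c, d] the diagonal is [2, 2, 2, 2]. Diagonalising L (or applying a numerical eigensolver to the 4x4 matrix) gives the spectrum above. By the matrix-tree theorem the graph has (1/4) * product of the nonzero eigenvalues = 4 spanning trees.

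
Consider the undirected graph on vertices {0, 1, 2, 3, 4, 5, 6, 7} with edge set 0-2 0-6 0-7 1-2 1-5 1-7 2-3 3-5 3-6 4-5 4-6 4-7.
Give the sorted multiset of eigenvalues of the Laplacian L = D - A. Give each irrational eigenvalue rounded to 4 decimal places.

Each diagonal entry of L is the vertex degree and each off-diagonal entry is -1 where an edge is present, 0 otherwise; in the order [0, 1, 2, 3, 4, 5, 6, 7] the diagonal is [3, 3, 3, 3, 3, 3, 3, 3]. Since every row of L sums to 0, the all-ones vector is in the kernel and 0 is an eigenvalue. The largest eigenvalue, 6, is at most the vertex count 8.

[0, 2, 2, 2, 4, 4, 4, 6]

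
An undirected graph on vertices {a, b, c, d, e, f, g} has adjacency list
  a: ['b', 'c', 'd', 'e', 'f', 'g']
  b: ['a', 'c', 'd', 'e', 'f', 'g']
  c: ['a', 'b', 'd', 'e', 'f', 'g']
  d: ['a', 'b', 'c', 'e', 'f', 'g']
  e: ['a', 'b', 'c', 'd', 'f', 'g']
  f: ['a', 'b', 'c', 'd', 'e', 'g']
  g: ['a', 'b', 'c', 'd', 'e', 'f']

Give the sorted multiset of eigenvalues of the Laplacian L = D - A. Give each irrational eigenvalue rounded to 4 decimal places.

Each diagonal entry of L is the vertex degree and each off-diagonal entry is -1 where an edge is present, 0 otherwise; in the order [a, b, c, d, e, f, g] the diagonal is [6, 6, 6, 6, 6, 6, 6]. The multiplicity of 0 as a Laplacian eigenvalue equals the number of connected components. The eigenvalues sum to 42, which equals trace(L) = 2|E|.

[0, 7, 7, 7, 7, 7, 7]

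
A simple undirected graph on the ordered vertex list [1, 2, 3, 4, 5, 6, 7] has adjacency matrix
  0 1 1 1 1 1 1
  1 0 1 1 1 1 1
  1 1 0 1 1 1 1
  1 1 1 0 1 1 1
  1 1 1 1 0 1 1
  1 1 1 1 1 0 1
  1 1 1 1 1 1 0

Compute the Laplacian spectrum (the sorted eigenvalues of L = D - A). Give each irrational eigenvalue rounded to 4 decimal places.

[0, 7, 7, 7, 7, 7, 7]

Each diagonal entry of L is the vertex degree and each off-diagonal entry is -1 where an edge is present, 0 otherwise; in the order [1, 2, 3, 4, 5, 6, 7] the diagonal is [6, 6, 6, 6, 6, 6, 6]. L is symmetric positive semidefinite, so every eigenvalue is real and nonnegative. The single zero eigenvalue shows the graph is connected. There is one zero in the spectrum, matching the 1 component.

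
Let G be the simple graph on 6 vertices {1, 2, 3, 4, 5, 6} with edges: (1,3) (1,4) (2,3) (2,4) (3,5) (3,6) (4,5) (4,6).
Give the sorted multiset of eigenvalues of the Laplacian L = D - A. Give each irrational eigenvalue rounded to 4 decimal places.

[0, 2, 2, 2, 4, 6]

Reading degrees in the order [1, 2, 3, 4, 5, 6] gives [2, 2, 4, 4, 2, 2]; set D = diag(2, 2, 4, 4, 2, 2) and form L = D - A. Since every row of L sums to 0, the all-ones vector is in the kernel and 0 is an eigenvalue.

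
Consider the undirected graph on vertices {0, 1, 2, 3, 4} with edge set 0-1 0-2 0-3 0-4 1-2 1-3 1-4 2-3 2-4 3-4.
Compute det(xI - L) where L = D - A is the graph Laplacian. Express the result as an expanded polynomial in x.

With the vertex order [0, 1, 2, 3, 4], the degrees are [4, 4, 4, 4, 4], giving D = diag(4, 4, 4, 4, 4) and L = D - A. Computing det(xI - L) by cofactor expansion (or equivalently via sum-over-permutations) gives x^5 - 20x^4 + 150x^3 - 500x^2 + 625x. Since p(0) = det(-L) = 0, x divides p(x). There is one zero in the spectrum, matching the 1 component. The eigenvalues sum to 20, which equals trace(L) = 2|E|.

x^5 - 20x^4 + 150x^3 - 500x^2 + 625x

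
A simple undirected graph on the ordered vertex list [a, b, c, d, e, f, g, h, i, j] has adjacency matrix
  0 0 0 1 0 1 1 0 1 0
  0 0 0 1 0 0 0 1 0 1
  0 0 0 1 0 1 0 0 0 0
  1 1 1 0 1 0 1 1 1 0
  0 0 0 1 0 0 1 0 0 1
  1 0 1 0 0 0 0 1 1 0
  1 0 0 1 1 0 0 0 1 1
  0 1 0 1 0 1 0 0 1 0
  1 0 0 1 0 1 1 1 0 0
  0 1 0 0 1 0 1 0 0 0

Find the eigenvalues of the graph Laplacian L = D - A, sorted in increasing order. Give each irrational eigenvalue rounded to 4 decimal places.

With the vertex order [a, b, c, d, e, f, g, h, i, j], the degrees are [4, 3, 2, 7, 3, 4, 5, 4, 5, 3], giving D = diag(4, 3, 2, 7, 3, 4, 5, 4, 5, 3) and L = D - A. Since every row of L sums to 0, the all-ones vector is in the kernel and 0 is an eigenvalue. The single zero eigenvalue shows the graph is connected.

[0, 1.3718, 2.2698, 2.4447, 3.8566, 4.2772, 5, 5.9709, 6.5332, 8.2756]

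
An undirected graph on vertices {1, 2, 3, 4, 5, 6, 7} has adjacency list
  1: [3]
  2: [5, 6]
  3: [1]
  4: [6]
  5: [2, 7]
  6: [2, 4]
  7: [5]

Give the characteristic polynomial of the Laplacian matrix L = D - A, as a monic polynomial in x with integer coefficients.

Each diagonal entry of L is the vertex degree and each off-diagonal entry is -1 where an edge is present, 0 otherwise; in the order [1, 2, 3, 4, 5, 6, 7] the diagonal is [1, 2, 1, 1, 2, 2, 1]. L has integer entries, so p(x) = det(xI - L) has integer coefficients. Expanding the determinant yields x^7 - 10x^6 + 37x^5 - 62x^4 + 45x^3 - 10x^2. The constant term is 0 because L is singular (the all-ones vector lies in its kernel). The largest eigenvalue, 3.6180, is at most the vertex count 7. There are 2 zeros in the spectrum, matching the 2 components.

x^7 - 10x^6 + 37x^5 - 62x^4 + 45x^3 - 10x^2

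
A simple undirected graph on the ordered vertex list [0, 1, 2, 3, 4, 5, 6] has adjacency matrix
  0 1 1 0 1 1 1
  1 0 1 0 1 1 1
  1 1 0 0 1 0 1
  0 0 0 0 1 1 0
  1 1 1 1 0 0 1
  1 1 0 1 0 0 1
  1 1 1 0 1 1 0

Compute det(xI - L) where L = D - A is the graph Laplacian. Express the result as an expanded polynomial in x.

x^7 - 30x^6 + 367x^5 - 2332x^4 + 8061x^3 - 14220x^2 + 9828x

With the vertex order [0, 1, 2, 3, 4, 5, 6], the degrees are [5, 5, 4, 2, 5, 4, 5], giving D = diag(5, 5, 4, 2, 5, 4, 5) and L = D - A. L has integer entries, so p(x) = det(xI - L) has integer coefficients. Expanding the determinant yields x^7 - 30x^6 + 367x^5 - 2332x^4 + 8061x^3 - 14220x^2 + 9828x. The constant term is 0 because L is singular (the all-ones vector lies in its kernel). There is one zero in the spectrum, matching the 1 component.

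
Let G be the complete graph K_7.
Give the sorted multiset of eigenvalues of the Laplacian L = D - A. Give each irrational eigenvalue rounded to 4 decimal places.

[0, 7, 7, 7, 7, 7, 7]

The graph has 7 vertices and degree multiset [6, 6, 6, 6, 6, 6, 6]; D is the diagonal matrix of degrees and L = D - A. Since every row of L sums to 0, the all-ones vector is in the kernel and 0 is an eigenvalue. There is one zero in the spectrum, matching the 1 component.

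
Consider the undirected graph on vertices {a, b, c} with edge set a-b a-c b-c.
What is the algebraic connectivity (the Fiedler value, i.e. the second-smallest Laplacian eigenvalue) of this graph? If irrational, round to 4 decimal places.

With the vertex order [a, b, c], the degrees are [2, 2, 2], giving D = diag(2, 2, 2) and L = D - A. The sorted Laplacian eigenvalues are [0, 3, 3]; the algebraic connectivity is the second entry, 3. There is one zero in the spectrum, matching the 1 component.

3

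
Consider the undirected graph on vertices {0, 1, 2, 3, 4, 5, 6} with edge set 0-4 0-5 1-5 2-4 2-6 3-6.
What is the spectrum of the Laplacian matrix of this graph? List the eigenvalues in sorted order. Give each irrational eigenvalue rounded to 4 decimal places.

[0, 0.1981, 0.7530, 1.5550, 2.4450, 3.2470, 3.8019]

Reading degrees in the order [0, 1, 2, 3, 4, 5, 6] gives [2, 1, 2, 1, 2, 2, 2]; set D = diag(2, 1, 2, 1, 2, 2, 2) and form L = D - A. Diagonalising L (or applying a numerical eigensolver to the 7x7 matrix) gives the spectrum above. The single zero eigenvalue shows the graph is connected. By the matrix-tree theorem the graph has (1/7) * product of the nonzero eigenvalues = 1 spanning tree. The largest eigenvalue, 3.8019, is at most the vertex count 7.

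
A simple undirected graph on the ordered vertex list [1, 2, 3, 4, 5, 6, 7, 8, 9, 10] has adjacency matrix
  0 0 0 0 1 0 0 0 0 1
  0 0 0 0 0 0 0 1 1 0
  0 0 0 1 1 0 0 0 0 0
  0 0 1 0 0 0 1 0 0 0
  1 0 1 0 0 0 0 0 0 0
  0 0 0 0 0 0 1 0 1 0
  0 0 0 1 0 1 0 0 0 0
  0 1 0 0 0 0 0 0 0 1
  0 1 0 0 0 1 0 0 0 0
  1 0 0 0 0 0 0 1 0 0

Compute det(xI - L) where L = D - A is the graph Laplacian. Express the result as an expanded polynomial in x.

x^10 - 20x^9 + 170x^8 - 800x^7 + 2275x^6 - 4004x^5 + 4290x^4 - 2640x^3 + 825x^2 - 100x

With the vertex order [1, 2, 3, 4, 5, 6, 7, 8, 9, 10], the degrees are [2, 2, 2, 2, 2, 2, 2, 2, 2, 2], giving D = diag(2, 2, 2, 2, 2, 2, 2, 2, 2, 2) and L = D - A. Computing det(xI - L) by cofactor expansion (or equivalently via sum-over-permutations) gives x^10 - 20x^9 + 170x^8 - 800x^7 + 2275x^6 - 4004x^5 + 4290x^4 - 2640x^3 + 825x^2 - 100x. Since p(0) = det(-L) = 0, x divides p(x). The eigenvalues sum to 20, which equals trace(L) = 2|E|.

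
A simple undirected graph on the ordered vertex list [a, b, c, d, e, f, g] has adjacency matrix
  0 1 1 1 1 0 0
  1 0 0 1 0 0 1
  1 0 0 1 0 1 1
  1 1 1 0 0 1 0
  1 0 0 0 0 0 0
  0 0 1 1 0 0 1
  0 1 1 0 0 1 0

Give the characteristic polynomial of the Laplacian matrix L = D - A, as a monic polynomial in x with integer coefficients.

x^7 - 22x^6 + 193x^5 - 856x^4 + 1995x^3 - 2256x^2 + 910x

With the vertex order [a, b, c, d, e, f, g], the degrees are [4, 3, 4, 4, 1, 3, 3], giving D = diag(4, 3, 4, 4, 1, 3, 3) and L = D - A. L has integer entries, so p(x) = det(xI - L) has integer coefficients. Expanding the determinant yields x^7 - 22x^6 + 193x^5 - 856x^4 + 1995x^3 - 2256x^2 + 910x. The coefficient of x^6 equals -trace(L) = -22, matching the sum of degrees. By the matrix-tree theorem the graph has (1/7) * product of the nonzero eigenvalues = 130 spanning trees.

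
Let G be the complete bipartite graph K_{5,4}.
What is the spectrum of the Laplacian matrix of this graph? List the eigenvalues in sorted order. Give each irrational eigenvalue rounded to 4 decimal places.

[0, 4, 4, 4, 4, 5, 5, 5, 9]

The graph has 9 vertices and degree multiset [5, 5, 5, 5, 4, 4, 4, 4, 4]; D is the diagonal matrix of degrees and L = D - A. The multiplicity of 0 as a Laplacian eigenvalue equals the number of connected components. The single zero eigenvalue shows the graph is connected. There is one zero in the spectrum, matching the 1 component. The eigenvalues sum to 40, which equals trace(L) = 2|E|.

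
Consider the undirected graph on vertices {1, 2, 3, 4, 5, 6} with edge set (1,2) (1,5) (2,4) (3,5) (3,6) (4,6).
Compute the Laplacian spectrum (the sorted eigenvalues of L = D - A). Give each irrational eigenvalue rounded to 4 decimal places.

Each diagonal entry of L is the vertex degree and each off-diagonal entry is -1 where an edge is present, 0 otherwise; in the order [1, 2, 3, 4, 5, 6] the diagonal is [2, 2, 2, 2, 2, 2]. Since every row of L sums to 0, the all-ones vector is in the kernel and 0 is an eigenvalue. The single zero eigenvalue shows the graph is connected. The largest eigenvalue, 4, is at most the vertex count 6. There is one zero in the spectrum, matching the 1 component.

[0, 1, 1, 3, 3, 4]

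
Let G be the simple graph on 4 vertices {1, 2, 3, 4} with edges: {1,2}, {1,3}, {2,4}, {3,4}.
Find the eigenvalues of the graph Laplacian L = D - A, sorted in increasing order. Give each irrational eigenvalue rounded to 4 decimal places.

Each diagonal entry of L is the vertex degree and each off-diagonal entry is -1 where an edge is present, 0 otherwise; in the order [1, 2, 3, 4] the diagonal is [2, 2, 2, 2]. L is symmetric positive semidefinite, so every eigenvalue is real and nonnegative. The single zero eigenvalue shows the graph is connected. The eigenvalues sum to 8, which equals trace(L) = 2|E|. There is one zero in the spectrum, matching the 1 component.

[0, 2, 2, 4]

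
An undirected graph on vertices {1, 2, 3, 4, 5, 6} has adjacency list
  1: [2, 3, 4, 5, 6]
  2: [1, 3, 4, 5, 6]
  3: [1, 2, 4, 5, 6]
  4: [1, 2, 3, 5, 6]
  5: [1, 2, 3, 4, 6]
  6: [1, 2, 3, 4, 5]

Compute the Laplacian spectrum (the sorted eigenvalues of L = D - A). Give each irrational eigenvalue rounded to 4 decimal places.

Reading degrees in the order [1, 2, 3, 4, 5, 6] gives [5, 5, 5, 5, 5, 5]; set D = diag(5, 5, 5, 5, 5, 5) and form L = D - A. Since every row of L sums to 0, the all-ones vector is in the kernel and 0 is an eigenvalue. The single zero eigenvalue shows the graph is connected. The eigenvalues sum to 30, which equals trace(L) = 2|E|.

[0, 6, 6, 6, 6, 6]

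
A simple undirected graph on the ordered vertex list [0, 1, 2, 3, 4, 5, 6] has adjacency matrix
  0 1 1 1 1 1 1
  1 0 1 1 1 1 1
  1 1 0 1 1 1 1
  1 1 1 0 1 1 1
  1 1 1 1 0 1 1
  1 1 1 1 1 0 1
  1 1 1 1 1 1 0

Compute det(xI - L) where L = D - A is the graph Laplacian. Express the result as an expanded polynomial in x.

With the vertex order [0, 1, 2, 3, 4, 5, 6], the degrees are [6, 6, 6, 6, 6, 6, 6], giving D = diag(6, 6, 6, 6, 6, 6, 6) and L = D - A. Computing det(xI - L) by cofactor expansion (or equivalently via sum-over-permutations) gives x^7 - 42x^6 + 735x^5 - 6860x^4 + 36015x^3 - 100842x^2 + 117649x. The constant term is 0 because L is singular (the all-ones vector lies in its kernel). There is one zero in the spectrum, matching the 1 component.

x^7 - 42x^6 + 735x^5 - 6860x^4 + 36015x^3 - 100842x^2 + 117649x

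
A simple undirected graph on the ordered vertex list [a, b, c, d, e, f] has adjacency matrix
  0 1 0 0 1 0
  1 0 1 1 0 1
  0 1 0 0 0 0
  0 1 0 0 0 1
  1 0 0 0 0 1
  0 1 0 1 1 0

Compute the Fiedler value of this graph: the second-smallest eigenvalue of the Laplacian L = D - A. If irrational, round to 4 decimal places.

Reading degrees in the order [a, b, c, d, e, f] gives [2, 4, 1, 2, 2, 3]; set D = diag(2, 4, 1, 2, 2, 3) and form L = D - A. The sorted Laplacian eigenvalues are [0, 0.8817, 1.4506, 2.5341, 3.8647, 5.2688]; the algebraic connectivity is the second entry, 0.8817. The eigenvalues sum to 14, which equals trace(L) = 2|E|.

0.8817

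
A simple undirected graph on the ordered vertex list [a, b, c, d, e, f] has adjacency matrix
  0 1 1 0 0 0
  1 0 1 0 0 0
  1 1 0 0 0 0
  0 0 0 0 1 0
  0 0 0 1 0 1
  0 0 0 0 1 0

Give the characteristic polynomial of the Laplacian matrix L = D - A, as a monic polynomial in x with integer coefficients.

x^6 - 10x^5 + 36x^4 - 54x^3 + 27x^2

With the vertex order [a, b, c, d, e, f], the degrees are [2, 2, 2, 1, 2, 1], giving D = diag(2, 2, 2, 1, 2, 1) and L = D - A. L has integer entries, so p(x) = det(xI - L) has integer coefficients. Expanding the determinant yields x^6 - 10x^5 + 36x^4 - 54x^3 + 27x^2. Since p(0) = det(-L) = 0, x divides p(x). The largest eigenvalue, 3, is at most the vertex count 6.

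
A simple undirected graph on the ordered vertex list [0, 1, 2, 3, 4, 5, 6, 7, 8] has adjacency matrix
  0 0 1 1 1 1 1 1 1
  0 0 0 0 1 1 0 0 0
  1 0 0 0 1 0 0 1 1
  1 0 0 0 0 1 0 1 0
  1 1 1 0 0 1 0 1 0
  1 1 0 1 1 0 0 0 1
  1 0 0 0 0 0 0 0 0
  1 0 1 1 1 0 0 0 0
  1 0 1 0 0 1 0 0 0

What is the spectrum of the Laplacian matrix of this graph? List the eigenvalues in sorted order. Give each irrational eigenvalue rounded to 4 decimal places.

[0, 0.9577, 1.8008, 2.5858, 3.2679, 5.1766, 5.4142, 6.7321, 8.0649]

Reading degrees in the order [0, 1, 2, 3, 4, 5, 6, 7, 8] gives [7, 2, 4, 3, 5, 5, 1, 4, 3]; set D = diag(7, 2, 4, 3, 5, 5, 1, 4, 3) and form L = D - A. Since every row of L sums to 0, the all-ones vector is in the kernel and 0 is an eigenvalue. There is one zero in the spectrum, matching the 1 component. By the matrix-tree theorem the graph has (1/9) * product of the nonzero eigenvalues = 2464 spanning trees.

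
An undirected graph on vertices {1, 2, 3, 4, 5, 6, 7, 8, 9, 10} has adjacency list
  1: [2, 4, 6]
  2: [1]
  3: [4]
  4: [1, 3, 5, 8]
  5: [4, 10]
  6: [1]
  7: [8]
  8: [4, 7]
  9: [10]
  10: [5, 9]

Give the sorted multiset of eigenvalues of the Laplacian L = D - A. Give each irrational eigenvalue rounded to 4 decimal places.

[0, 0.2207, 0.3298, 0.7073, 1, 1.4285, 2.3268, 3.0917, 3.5074, 5.3876]

Each diagonal entry of L is the vertex degree and each off-diagonal entry is -1 where an edge is present, 0 otherwise; in the order [1, 2, 3, 4, 5, 6, 7, 8, 9, 10] the diagonal is [3, 1, 1, 4, 2, 1, 1, 2, 1, 2]. L is symmetric positive semidefinite, so every eigenvalue is real and nonnegative. The single zero eigenvalue shows the graph is connected. There is one zero in the spectrum, matching the 1 component.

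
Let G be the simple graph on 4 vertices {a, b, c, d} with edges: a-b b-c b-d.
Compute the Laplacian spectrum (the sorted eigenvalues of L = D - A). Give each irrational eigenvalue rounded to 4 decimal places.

Each diagonal entry of L is the vertex degree and each off-diagonal entry is -1 where an edge is present, 0 otherwise; in the order [a, b, c, d] the diagonal is [1, 3, 1, 1]. L is symmetric positive semidefinite, so every eigenvalue is real and nonnegative. The single zero eigenvalue shows the graph is connected. The largest eigenvalue, 4, is at most the vertex count 4. There is one zero in the spectrum, matching the 1 component.

[0, 1, 1, 4]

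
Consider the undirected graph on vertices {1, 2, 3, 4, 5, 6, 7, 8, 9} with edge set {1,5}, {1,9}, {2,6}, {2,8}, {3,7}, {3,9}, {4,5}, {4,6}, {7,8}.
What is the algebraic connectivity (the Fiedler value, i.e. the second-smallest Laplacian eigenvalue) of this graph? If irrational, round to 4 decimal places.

0.4679

Reading degrees in the order [1, 2, 3, 4, 5, 6, 7, 8, 9] gives [2, 2, 2, 2, 2, 2, 2, 2, 2]; set D = diag(2, 2, 2, 2, 2, 2, 2, 2, 2) and form L = D - A. The smallest Laplacian eigenvalue is always 0. The next one, lambda_2 = 0.4679, measures how hard the graph is to disconnect: larger values mean better connectivity. There is one zero in the spectrum, matching the 1 component.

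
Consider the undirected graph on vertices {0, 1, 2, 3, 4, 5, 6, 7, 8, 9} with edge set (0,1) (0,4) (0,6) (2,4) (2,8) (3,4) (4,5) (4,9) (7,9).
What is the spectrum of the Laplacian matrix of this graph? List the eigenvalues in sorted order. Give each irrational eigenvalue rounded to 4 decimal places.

[0, 0.3030, 0.3820, 0.6596, 1, 1, 2.2704, 2.6180, 3.5379, 6.2291]

With the vertex order [0, 1, 2, 3, 4, 5, 6, 7, 8, 9], the degrees are [3, 1, 2, 1, 5, 1, 1, 1, 1, 2], giving D = diag(3, 1, 2, 1, 5, 1, 1, 1, 1, 2) and L = D - A. The multiplicity of 0 as a Laplacian eigenvalue equals the number of connected components. The eigenvalues sum to 18, which equals trace(L) = 2|E|. There is one zero in the spectrum, matching the 1 component.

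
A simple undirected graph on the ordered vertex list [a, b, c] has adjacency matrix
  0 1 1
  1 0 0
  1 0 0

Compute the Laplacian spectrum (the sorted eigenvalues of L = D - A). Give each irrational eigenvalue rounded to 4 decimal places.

With the vertex order [a, b, c], the degrees are [2, 1, 1], giving D = diag(2, 1, 1) and L = D - A. L is symmetric positive semidefinite, so every eigenvalue is real and nonnegative. The single zero eigenvalue shows the graph is connected.

[0, 1, 3]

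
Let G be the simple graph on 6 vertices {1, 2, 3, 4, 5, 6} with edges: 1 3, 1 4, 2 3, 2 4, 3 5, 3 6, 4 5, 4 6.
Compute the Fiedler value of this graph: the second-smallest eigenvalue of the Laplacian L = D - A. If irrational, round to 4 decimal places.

Each diagonal entry of L is the vertex degree and each off-diagonal entry is -1 where an edge is present, 0 otherwise; in the order [1, 2, 3, 4, 5, 6] the diagonal is [2, 2, 4, 4, 2, 2]. The sorted Laplacian eigenvalues are [0, 2, 2, 2, 4, 6]; the algebraic connectivity is the second entry, 2.

2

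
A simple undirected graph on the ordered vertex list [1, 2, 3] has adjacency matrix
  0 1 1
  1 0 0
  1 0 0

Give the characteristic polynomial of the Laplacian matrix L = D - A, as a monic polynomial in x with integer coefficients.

Reading degrees in the order [1, 2, 3] gives [2, 1, 1]; set D = diag(2, 1, 1) and form L = D - A. Computing det(xI - L) by cofactor expansion (or equivalently via sum-over-permutations) gives x^3 - 4x^2 + 3x. Since p(0) = det(-L) = 0, x divides p(x). The eigenvalues sum to 4, which equals trace(L) = 2|E|. There is one zero in the spectrum, matching the 1 component.

x^3 - 4x^2 + 3x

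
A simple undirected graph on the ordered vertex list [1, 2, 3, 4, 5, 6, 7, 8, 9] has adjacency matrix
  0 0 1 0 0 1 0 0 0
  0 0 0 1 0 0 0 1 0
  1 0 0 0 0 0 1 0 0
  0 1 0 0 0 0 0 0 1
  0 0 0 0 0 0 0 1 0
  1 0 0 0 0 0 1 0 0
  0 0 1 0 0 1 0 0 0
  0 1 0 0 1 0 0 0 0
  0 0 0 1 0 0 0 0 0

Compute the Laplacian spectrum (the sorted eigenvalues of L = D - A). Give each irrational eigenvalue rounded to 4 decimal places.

[0, 0, 0.3820, 1.3820, 2, 2, 2.6180, 3.6180, 4]

Each diagonal entry of L is the vertex degree and each off-diagonal entry is -1 where an edge is present, 0 otherwise; in the order [1, 2, 3, 4, 5, 6, 7, 8, 9] the diagonal is [2, 2, 2, 2, 1, 2, 2, 2, 1]. Diagonalising L (or applying a numerical eigensolver to the 9x9 matrix) gives the spectrum above. The 2 zero eigenvalues correspond to the 2 connected components. There are 2 zeros in the spectrum, matching the 2 components.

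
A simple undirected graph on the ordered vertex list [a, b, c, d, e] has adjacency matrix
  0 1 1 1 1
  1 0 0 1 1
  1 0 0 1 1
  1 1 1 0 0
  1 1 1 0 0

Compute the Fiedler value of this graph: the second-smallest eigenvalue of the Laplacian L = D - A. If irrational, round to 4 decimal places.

Each diagonal entry of L is the vertex degree and each off-diagonal entry is -1 where an edge is present, 0 otherwise; in the order [a, b, c, d, e] the diagonal is [4, 3, 3, 3, 3]. The smallest Laplacian eigenvalue is always 0. The next one, lambda_2 = 3, measures how hard the graph is to disconnect: larger values mean better connectivity. The eigenvalues sum to 16, which equals trace(L) = 2|E|.

3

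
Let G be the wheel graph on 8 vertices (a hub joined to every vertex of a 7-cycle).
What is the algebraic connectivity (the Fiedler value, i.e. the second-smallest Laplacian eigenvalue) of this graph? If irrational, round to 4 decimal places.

1.7530

The graph has 8 vertices and degree multiset [7, 3, 3, 3, 3, 3, 3, 3]; D is the diagonal matrix of degrees and L = D - A. Computing the eigenvalues of L and sorting gives [0, 1.7530, 1.7530, 3.4450, 3.4450, 4.8019, 4.8019, 8]. The Fiedler value lambda_2 = 1.7530 is strictly positive, so the graph is connected.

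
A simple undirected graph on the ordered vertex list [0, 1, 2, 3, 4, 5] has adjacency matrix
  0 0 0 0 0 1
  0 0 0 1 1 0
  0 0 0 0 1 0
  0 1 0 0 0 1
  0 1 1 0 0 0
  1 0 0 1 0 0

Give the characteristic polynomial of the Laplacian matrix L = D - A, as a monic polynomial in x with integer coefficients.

x^6 - 10x^5 + 36x^4 - 56x^3 + 35x^2 - 6x

Reading degrees in the order [0, 1, 2, 3, 4, 5] gives [1, 2, 1, 2, 2, 2]; set D = diag(1, 2, 1, 2, 2, 2) and form L = D - A. L has integer entries, so p(x) = det(xI - L) has integer coefficients. Expanding the determinant yields x^6 - 10x^5 + 36x^4 - 56x^3 + 35x^2 - 6x. The coefficient of x^5 equals -trace(L) = -10, matching the sum of degrees.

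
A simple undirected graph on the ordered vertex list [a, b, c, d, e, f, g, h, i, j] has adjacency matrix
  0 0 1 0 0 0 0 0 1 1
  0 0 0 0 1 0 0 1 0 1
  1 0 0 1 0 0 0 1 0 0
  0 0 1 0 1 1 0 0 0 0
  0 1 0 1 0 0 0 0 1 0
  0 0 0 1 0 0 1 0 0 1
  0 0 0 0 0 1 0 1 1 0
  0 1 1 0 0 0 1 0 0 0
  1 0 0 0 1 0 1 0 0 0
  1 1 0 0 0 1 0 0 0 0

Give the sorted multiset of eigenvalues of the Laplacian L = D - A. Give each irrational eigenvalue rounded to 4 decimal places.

Reading degrees in the order [a, b, c, d, e, f, g, h, i, j] gives [3, 3, 3, 3, 3, 3, 3, 3, 3, 3]; set D = diag(3, 3, 3, 3, 3, 3, 3, 3, 3, 3) and form L = D - A. Since every row of L sums to 0, the all-ones vector is in the kernel and 0 is an eigenvalue. There is one zero in the spectrum, matching the 1 component.

[0, 2, 2, 2, 2, 2, 5, 5, 5, 5]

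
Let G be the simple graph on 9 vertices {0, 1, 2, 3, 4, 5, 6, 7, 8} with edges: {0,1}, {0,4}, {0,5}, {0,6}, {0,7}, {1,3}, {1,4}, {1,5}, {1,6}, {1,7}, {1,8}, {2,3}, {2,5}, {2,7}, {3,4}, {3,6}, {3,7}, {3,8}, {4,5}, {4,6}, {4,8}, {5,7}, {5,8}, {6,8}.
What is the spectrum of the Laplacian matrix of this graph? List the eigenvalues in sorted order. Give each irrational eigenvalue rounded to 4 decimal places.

With the vertex order [0, 1, 2, 3, 4, 5, 6, 7, 8], the degrees are [5, 7, 3, 6, 6, 6, 5, 5, 5], giving D = diag(5, 7, 3, 6, 6, 6, 5, 5, 5) and L = D - A. Since every row of L sums to 0, the all-ones vector is in the kernel and 0 is an eigenvalue. The single zero eigenvalue shows the graph is connected. The largest eigenvalue, 8.2376, is at most the vertex count 9.

[0, 2.5878, 4.3064, 5.3606, 5.5829, 6.6910, 7.3064, 7.9273, 8.2376]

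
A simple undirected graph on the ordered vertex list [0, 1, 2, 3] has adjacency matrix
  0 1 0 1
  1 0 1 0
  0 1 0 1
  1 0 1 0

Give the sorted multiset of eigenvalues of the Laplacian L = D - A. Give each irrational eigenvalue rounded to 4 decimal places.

[0, 2, 2, 4]

Each diagonal entry of L is the vertex degree and each off-diagonal entry is -1 where an edge is present, 0 otherwise; in the order [0, 1, 2, 3] the diagonal is [2, 2, 2, 2]. The multiplicity of 0 as a Laplacian eigenvalue equals the number of connected components. The single zero eigenvalue shows the graph is connected. The eigenvalues sum to 8, which equals trace(L) = 2|E|. By the matrix-tree theorem the graph has (1/4) * product of the nonzero eigenvalues = 4 spanning trees.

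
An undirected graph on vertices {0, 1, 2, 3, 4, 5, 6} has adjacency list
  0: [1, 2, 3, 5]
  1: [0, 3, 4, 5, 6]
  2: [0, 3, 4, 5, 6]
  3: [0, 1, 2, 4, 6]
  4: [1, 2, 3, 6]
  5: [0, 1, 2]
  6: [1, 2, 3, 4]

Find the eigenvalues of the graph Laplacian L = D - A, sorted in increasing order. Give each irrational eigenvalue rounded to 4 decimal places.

[0, 2.5188, 4.3111, 5, 5, 6.1701, 7]

Reading degrees in the order [0, 1, 2, 3, 4, 5, 6] gives [4, 5, 5, 5, 4, 3, 4]; set D = diag(4, 5, 5, 5, 4, 3, 4) and form L = D - A. L is symmetric positive semidefinite, so every eigenvalue is real and nonnegative. The single zero eigenvalue shows the graph is connected. There is one zero in the spectrum, matching the 1 component.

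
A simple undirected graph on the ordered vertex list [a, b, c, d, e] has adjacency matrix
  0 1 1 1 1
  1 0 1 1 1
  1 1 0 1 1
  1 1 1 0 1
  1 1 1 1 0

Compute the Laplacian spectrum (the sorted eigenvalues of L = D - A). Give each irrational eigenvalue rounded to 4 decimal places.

[0, 5, 5, 5, 5]

With the vertex order [a, b, c, d, e], the degrees are [4, 4, 4, 4, 4], giving D = diag(4, 4, 4, 4, 4) and L = D - A. The multiplicity of 0 as a Laplacian eigenvalue equals the number of connected components. The eigenvalues sum to 20, which equals trace(L) = 2|E|.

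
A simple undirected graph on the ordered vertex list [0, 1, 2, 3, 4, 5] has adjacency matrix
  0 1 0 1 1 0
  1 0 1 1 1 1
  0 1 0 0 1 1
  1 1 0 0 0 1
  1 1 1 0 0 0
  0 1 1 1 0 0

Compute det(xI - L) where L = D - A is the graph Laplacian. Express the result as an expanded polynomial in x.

x^6 - 20x^5 + 155x^4 - 580x^3 + 1045x^2 - 726x

Each diagonal entry of L is the vertex degree and each off-diagonal entry is -1 where an edge is present, 0 otherwise; in the order [0, 1, 2, 3, 4, 5] the diagonal is [3, 5, 3, 3, 3, 3]. L has integer entries, so p(x) = det(xI - L) has integer coefficients. Expanding the determinant yields x^6 - 20x^5 + 155x^4 - 580x^3 + 1045x^2 - 726x. The coefficient of x^5 equals -trace(L) = -20, matching the sum of degrees. The largest eigenvalue, 6, is at most the vertex count 6.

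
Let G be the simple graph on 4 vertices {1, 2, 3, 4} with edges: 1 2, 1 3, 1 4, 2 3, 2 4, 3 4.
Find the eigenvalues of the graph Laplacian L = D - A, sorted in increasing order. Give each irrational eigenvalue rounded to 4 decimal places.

With the vertex order [1, 2, 3, 4], the degrees are [3, 3, 3, 3], giving D = diag(3, 3, 3, 3) and L = D - A. L is symmetric positive semidefinite, so every eigenvalue is real and nonnegative. The single zero eigenvalue shows the graph is connected.

[0, 4, 4, 4]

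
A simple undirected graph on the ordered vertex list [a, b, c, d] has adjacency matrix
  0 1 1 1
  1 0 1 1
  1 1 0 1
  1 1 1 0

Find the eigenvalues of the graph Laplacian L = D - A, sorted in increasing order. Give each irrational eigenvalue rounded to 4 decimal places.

Reading degrees in the order [a, b, c, d] gives [3, 3, 3, 3]; set D = diag(3, 3, 3, 3) and form L = D - A. Diagonalising L (or applying a numerical eigensolver to the 4x4 matrix) gives the spectrum above. By the matrix-tree theorem the graph has (1/4) * product of the nonzero eigenvalues = 16 spanning trees.

[0, 4, 4, 4]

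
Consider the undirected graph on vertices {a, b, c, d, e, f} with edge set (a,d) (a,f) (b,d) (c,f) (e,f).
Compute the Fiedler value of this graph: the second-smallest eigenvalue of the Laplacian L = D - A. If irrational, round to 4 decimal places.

Reading degrees in the order [a, b, c, d, e, f] gives [2, 1, 1, 2, 1, 3]; set D = diag(2, 1, 1, 2, 1, 3) and form L = D - A. The sorted Laplacian eigenvalues are [0, 0.3249, 1, 1.4608, 3, 4.2143]; the algebraic connectivity is the second entry, 0.3249. The largest eigenvalue, 4.2143, is at most the vertex count 6.

0.3249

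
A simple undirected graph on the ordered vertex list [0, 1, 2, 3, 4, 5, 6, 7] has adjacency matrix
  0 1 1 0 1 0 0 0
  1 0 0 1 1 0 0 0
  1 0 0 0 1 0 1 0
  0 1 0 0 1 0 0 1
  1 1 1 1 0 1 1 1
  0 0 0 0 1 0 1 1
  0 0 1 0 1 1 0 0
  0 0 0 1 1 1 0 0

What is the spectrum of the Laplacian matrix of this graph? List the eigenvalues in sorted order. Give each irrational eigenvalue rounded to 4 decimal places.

Reading degrees in the order [0, 1, 2, 3, 4, 5, 6, 7] gives [3, 3, 3, 3, 7, 3, 3, 3]; set D = diag(3, 3, 3, 3, 7, 3, 3, 3) and form L = D - A. Since every row of L sums to 0, the all-ones vector is in the kernel and 0 is an eigenvalue. The single zero eigenvalue shows the graph is connected. There is one zero in the spectrum, matching the 1 component. By the matrix-tree theorem the graph has (1/8) * product of the nonzero eigenvalues = 841 spanning trees.

[0, 1.7530, 1.7530, 3.4450, 3.4450, 4.8019, 4.8019, 8]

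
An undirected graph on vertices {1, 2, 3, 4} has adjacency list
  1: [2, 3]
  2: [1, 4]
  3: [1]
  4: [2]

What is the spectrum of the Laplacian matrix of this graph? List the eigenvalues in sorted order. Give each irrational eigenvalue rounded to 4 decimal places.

Each diagonal entry of L is the vertex degree and each off-diagonal entry is -1 where an edge is present, 0 otherwise; in the order [1, 2, 3, 4] the diagonal is [2, 2, 1, 1]. Diagonalising L (or applying a numerical eigensolver to the 4x4 matrix) gives the spectrum above. The single zero eigenvalue shows the graph is connected.

[0, 0.5858, 2, 3.4142]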